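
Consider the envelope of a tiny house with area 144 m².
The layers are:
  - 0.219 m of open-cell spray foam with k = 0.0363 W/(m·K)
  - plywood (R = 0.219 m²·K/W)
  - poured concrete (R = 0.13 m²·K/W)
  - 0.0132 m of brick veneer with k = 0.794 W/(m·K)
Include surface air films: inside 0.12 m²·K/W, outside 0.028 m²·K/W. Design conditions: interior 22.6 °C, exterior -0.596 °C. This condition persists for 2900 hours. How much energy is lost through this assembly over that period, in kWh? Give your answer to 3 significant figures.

0.219/0.0363 = 6.033
0.0132/0.794 = 0.01662
R_total = 0.12 + 6.033 + 0.219 + 0.13 + 0.01662 + 0.028 = 6.547 m²·K/W
Q = 144 × (22.6 − (-0.596)) / 6.547 = 510.2 W
E = 510.2 W × 2900 h / 1000 = 1480 kWh

1480 kWh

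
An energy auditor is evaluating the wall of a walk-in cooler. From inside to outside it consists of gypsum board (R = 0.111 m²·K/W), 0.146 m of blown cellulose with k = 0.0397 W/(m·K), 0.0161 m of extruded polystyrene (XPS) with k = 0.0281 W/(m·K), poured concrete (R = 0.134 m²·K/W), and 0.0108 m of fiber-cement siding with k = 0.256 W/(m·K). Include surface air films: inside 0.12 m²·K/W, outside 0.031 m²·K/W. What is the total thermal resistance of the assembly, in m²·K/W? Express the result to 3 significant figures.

0.146/0.0397 = 3.678
0.0161/0.0281 = 0.573
0.0108/0.256 = 0.04219
R_total = 0.12 + 0.111 + 3.678 + 0.573 + 0.134 + 0.04219 + 0.031 = 4.689 m²·K/W

4.69 m²·K/W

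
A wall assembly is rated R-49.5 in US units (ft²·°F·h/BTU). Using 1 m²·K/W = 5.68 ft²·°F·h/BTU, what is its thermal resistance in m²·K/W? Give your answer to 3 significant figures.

R_SI = 49.5/5.68 = 8.715

8.71 m²·K/W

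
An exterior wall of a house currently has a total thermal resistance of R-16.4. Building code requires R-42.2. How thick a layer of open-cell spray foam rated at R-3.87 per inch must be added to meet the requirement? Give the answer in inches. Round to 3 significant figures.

ΔR = 42.2 − 16.4 = 25.8 ft²·°F·h/BTU
L = ΔR / (R/in) = 25.8/3.87 = 6.667 in

6.67 in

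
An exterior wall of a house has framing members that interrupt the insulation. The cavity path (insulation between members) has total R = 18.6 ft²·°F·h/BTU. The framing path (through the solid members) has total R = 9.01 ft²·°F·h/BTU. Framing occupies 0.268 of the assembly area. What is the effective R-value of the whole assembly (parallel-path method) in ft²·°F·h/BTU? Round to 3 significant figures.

U_eff = 0.732/18.6 + 0.268/9.01 = 0.03935 + 0.02974 = 0.0691
R_eff = 1/U_eff = 14.47 ft²·°F·h/BTU

14.5 ft²·°F·h/BTU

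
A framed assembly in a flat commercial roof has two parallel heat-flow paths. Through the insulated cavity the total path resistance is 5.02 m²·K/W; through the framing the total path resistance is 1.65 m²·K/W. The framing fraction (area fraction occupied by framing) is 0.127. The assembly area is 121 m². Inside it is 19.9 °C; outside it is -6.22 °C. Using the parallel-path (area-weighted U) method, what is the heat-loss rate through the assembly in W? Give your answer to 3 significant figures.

U_eff = 0.873/5.02 + 0.127/1.65 = 0.1739 + 0.07697 = 0.2509
R_eff = 1/U_eff = 3.986 m²·K/W
Q = 121 × (19.9 − (-6.22)) / 3.986 = 792.9 W

793 W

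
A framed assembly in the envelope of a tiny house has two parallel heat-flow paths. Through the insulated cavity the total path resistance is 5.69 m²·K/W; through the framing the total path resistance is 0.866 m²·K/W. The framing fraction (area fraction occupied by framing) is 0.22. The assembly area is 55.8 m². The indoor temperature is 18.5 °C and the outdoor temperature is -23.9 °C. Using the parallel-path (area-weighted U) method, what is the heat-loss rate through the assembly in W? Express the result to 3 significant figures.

925 W

U_eff = 0.78/5.69 + 0.22/0.866 = 0.1371 + 0.254 = 0.3911
R_eff = 1/U_eff = 2.557 m²·K/W
Q = 55.8 × (18.5 − (-23.9)) / 2.557 = 925.4 W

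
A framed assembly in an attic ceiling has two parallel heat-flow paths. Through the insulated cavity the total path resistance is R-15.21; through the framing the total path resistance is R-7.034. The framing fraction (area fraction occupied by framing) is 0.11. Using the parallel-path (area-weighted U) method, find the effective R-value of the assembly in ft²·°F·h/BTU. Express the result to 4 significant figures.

13.49 ft²·°F·h/BTU

U_eff = 0.89/15.21 + 0.11/7.034 = 0.058514 + 0.015638 = 0.074152
R_eff = 1/U_eff = 13.486 ft²·°F·h/BTU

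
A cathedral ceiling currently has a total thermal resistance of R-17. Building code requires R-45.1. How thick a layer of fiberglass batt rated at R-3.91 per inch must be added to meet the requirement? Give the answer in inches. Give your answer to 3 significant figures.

ΔR = 45.1 − 17 = 28.1 ft²·°F·h/BTU
L = ΔR / (R/in) = 28.1/3.91 = 7.187 in

7.19 in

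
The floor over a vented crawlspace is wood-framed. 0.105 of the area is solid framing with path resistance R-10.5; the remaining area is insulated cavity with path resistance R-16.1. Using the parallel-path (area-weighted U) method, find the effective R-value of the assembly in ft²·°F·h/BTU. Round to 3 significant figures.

U_eff = 0.895/16.1 + 0.105/10.5 = 0.05559 + 0.01 = 0.06559
R_eff = 1/U_eff = 15.25 ft²·°F·h/BTU

15.2 ft²·°F·h/BTU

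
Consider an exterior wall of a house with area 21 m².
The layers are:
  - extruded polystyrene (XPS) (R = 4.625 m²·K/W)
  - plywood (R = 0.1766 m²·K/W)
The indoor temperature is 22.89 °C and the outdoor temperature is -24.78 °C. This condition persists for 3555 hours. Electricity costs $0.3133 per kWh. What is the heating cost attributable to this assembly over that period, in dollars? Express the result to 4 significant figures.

232.2 dollars

R_total = 4.625 + 0.1766 = 4.8016 m²·K/W
Q = 21 × (22.89 − (-24.78)) / 4.8016 = 208.49 W
E = 208.49 W × 3555 h / 1000 = 741.17 kWh
Cost = 741.17 × 0.3133 = $232.21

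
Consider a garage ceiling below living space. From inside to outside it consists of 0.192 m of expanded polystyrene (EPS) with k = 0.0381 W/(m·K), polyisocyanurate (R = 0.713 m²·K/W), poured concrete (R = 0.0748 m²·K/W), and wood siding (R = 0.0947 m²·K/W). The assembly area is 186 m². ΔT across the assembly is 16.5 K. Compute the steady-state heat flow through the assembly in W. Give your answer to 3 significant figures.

0.192/0.0381 = 5.039
R_total = 5.039 + 0.713 + 0.0748 + 0.0947 = 5.922 m²·K/W
Q = A·ΔT/R = 186 × 16.5 / 5.922 = 518.2 W

518 W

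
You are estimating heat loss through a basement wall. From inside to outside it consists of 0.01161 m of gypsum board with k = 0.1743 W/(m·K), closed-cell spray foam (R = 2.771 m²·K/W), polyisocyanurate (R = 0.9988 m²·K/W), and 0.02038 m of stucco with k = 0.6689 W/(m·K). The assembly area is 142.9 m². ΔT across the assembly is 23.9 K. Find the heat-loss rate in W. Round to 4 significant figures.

0.01161/0.1743 = 0.066609
0.02038/0.6689 = 0.030468
R_total = 0.066609 + 2.771 + 0.9988 + 0.030468 = 3.8669 m²·K/W
Q = A·ΔT/R = 142.9 × 23.9 / 3.8669 = 883.22 W

883.2 W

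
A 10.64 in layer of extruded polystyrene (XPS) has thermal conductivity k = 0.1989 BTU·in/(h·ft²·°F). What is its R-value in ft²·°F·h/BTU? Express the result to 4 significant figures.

53.49 ft²·°F·h/BTU

R = L/k = 10.64/0.1989 = 53.494 ft²·°F·h/BTU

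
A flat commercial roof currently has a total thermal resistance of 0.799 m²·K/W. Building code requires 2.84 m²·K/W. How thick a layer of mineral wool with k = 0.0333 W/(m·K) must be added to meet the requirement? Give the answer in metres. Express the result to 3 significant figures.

0.0680 m

ΔR = 2.84 − 0.799 = 2.041 m²·K/W
L = ΔR × k = 2.041 × 0.0333 = 0.06797 m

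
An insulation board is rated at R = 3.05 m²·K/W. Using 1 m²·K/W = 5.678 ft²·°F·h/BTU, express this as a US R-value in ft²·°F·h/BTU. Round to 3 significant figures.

R_US = 3.05 × 5.678 = 17.32

17.3 ft²·°F·h/BTU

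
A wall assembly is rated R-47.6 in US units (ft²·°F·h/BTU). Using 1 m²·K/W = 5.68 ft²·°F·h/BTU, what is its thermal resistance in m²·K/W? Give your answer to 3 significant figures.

8.38 m²·K/W

R_SI = 47.6/5.68 = 8.38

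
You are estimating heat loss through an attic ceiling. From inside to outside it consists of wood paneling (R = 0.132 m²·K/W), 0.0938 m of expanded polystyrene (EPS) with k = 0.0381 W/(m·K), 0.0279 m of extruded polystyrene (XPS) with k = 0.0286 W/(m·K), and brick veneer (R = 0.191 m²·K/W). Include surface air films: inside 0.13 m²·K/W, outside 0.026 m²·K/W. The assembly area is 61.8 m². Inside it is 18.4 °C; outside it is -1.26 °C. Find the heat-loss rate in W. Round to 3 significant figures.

0.0938/0.0381 = 2.462
0.0279/0.0286 = 0.9755
R_total = 0.13 + 0.132 + 2.462 + 0.9755 + 0.191 + 0.026 = 3.916 m²·K/W
Q = A·ΔT/R = 61.8 × (18.4 − (-1.26)) / 3.916 = 310.2 W

310 W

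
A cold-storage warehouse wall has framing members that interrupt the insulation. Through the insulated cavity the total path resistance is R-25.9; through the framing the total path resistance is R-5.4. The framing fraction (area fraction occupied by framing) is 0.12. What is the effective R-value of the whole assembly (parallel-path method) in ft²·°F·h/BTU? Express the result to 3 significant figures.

U_eff = 0.88/25.9 + 0.12/5.4 = 0.03398 + 0.02222 = 0.0562
R_eff = 1/U_eff = 17.79 ft²·°F·h/BTU

17.8 ft²·°F·h/BTU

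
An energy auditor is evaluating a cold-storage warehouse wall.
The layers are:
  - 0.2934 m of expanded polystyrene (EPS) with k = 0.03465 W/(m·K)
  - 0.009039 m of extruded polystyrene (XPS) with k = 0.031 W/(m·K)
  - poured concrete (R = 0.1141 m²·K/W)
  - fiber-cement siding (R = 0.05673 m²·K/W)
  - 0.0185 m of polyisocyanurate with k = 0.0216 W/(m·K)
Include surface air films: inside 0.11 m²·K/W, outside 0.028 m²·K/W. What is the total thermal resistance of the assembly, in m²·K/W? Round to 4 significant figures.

9.924 m²·K/W

0.2934/0.03465 = 8.4675
0.009039/0.031 = 0.29158
0.0185/0.0216 = 0.85648
R_total = 0.11 + 8.4675 + 0.29158 + 0.1141 + 0.05673 + 0.85648 + 0.028 = 9.9244 m²·K/W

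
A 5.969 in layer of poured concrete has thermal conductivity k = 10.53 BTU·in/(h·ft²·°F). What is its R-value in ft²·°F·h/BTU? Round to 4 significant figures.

R = L/k = 5.969/10.53 = 0.56686 ft²·°F·h/BTU

0.5669 ft²·°F·h/BTU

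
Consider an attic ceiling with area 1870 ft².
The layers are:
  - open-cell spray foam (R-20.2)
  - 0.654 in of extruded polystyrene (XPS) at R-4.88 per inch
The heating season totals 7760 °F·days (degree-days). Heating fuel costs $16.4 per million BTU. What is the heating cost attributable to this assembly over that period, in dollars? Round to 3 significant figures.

244 dollars

0.654 × 4.88 = 3.192
R_total = 20.2 + 3.192 = 23.39 ft²·°F·h/BTU
E = A × HDD × 24 / R = 1870 × 7760 × 24 / 23.39 = 14890000 BTU
Cost = 14890000/10⁶ × 16.4 = $244.2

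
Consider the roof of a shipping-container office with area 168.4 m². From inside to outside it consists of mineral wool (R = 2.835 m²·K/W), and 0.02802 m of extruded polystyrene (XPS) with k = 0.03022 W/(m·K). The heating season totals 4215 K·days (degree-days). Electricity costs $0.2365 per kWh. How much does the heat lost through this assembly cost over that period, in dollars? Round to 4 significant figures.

0.02802/0.03022 = 0.9272
R_total = 2.835 + 0.9272 = 3.7622 m²·K/W
E = A × HDD × 24 / R / 1000 = 168.4 × 4215 × 24 / 3.7622 / 1000 = 4528 kWh
Cost = 4528 × 0.2365 = $1070.9

1071 dollars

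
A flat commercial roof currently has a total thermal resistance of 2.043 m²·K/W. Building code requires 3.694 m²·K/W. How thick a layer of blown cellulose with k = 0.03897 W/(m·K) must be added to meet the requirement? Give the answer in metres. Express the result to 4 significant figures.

ΔR = 3.694 − 2.043 = 1.651 m²·K/W
L = ΔR × k = 1.651 × 0.03897 = 0.064339 m

0.06434 m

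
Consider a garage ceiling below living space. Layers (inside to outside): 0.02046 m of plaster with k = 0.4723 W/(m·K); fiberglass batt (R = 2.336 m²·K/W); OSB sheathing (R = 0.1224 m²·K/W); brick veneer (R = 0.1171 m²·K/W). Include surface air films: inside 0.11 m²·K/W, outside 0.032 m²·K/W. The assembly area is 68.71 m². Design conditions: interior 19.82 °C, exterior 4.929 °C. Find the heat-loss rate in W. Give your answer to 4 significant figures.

0.02046/0.4723 = 0.04332
R_total = 0.11 + 0.04332 + 2.336 + 0.1224 + 0.1171 + 0.032 = 2.7608 m²·K/W
Q = A·ΔT/R = 68.71 × (19.82 − 4.929) / 2.7608 = 370.6 W

370.6 W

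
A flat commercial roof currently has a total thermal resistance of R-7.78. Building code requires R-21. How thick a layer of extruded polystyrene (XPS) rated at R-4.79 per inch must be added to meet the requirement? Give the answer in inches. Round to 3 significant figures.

ΔR = 21 − 7.78 = 13.22 ft²·°F·h/BTU
L = ΔR / (R/in) = 13.22/4.79 = 2.76 in

2.76 in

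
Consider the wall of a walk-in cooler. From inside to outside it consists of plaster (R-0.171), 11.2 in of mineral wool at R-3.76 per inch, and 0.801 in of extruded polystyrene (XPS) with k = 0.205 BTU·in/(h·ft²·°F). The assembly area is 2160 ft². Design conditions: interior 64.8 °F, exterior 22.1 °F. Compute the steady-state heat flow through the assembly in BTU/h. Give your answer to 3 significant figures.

2000 BTU/h

11.2 × 3.76 = 42.11
0.801/0.205 = 3.907
R_total = 0.171 + 42.11 + 3.907 = 46.19 ft²·°F·h/BTU
Q = A·ΔT/R = 2160 × (64.8 − 22.1) / 46.19 = 1997 BTU/h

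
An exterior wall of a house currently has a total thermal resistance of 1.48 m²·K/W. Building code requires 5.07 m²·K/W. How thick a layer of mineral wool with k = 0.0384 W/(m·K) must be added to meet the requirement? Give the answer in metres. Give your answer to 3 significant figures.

ΔR = 5.07 − 1.48 = 3.59 m²·K/W
L = ΔR × k = 3.59 × 0.0384 = 0.1379 m

0.138 m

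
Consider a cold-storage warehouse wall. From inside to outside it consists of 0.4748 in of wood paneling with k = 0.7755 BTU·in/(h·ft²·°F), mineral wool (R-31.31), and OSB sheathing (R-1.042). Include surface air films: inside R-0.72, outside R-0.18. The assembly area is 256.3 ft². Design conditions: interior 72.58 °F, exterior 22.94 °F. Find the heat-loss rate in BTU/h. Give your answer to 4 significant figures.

375.7 BTU/h

0.4748/0.7755 = 0.61225
R_total = 0.72 + 0.61225 + 31.31 + 1.042 + 0.18 = 33.864 ft²·°F·h/BTU
Q = A·ΔT/R = 256.3 × (72.58 − 22.94) / 33.864 = 375.7 BTU/h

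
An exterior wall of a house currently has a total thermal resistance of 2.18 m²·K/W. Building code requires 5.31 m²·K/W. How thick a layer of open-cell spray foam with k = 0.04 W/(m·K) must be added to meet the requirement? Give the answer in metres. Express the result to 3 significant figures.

ΔR = 5.31 − 2.18 = 3.13 m²·K/W
L = ΔR × k = 3.13 × 0.04 = 0.1252 m

0.125 m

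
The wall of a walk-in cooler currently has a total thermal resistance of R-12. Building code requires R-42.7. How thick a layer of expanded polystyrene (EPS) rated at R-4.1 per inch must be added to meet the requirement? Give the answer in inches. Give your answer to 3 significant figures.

7.49 in

ΔR = 42.7 − 12 = 30.7 ft²·°F·h/BTU
L = ΔR / (R/in) = 30.7/4.1 = 7.488 in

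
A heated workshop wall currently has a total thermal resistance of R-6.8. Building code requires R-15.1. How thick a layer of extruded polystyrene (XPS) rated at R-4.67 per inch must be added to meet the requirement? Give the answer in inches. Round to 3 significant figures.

1.78 in

ΔR = 15.1 − 6.8 = 8.3 ft²·°F·h/BTU
L = ΔR / (R/in) = 8.3/4.67 = 1.777 in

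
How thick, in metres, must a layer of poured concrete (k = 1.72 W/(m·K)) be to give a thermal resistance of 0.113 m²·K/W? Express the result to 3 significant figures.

0.194 m

L = R·k = 0.113 × 1.72 = 0.1944 m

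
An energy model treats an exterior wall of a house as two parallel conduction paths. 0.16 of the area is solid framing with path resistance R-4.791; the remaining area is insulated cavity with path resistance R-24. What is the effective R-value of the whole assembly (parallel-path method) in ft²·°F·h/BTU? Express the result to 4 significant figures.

U_eff = 0.84/24 + 0.16/4.791 = 0.035 + 0.033396 = 0.068396
R_eff = 1/U_eff = 14.621 ft²·°F·h/BTU

14.62 ft²·°F·h/BTU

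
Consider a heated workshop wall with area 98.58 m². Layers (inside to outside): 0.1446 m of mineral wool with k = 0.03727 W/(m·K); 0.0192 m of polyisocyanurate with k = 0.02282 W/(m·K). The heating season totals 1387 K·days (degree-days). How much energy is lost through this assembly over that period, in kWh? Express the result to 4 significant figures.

0.1446/0.03727 = 3.8798
0.0192/0.02282 = 0.84137
R_total = 3.8798 + 0.84137 = 4.7212 m²·K/W
E = A × HDD × 24 / R / 1000 = 98.58 × 1387 × 24 / 4.7212 / 1000 = 695.07 kWh

695.1 kWh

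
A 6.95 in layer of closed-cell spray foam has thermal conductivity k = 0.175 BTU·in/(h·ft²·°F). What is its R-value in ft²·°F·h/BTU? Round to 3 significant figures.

39.7 ft²·°F·h/BTU

R = L/k = 6.95/0.175 = 39.71 ft²·°F·h/BTU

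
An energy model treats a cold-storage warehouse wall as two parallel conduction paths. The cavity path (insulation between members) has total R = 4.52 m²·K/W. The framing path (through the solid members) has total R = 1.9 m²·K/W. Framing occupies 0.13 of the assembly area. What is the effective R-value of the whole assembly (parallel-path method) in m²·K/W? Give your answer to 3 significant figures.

U_eff = 0.87/4.52 + 0.13/1.9 = 0.1925 + 0.06842 = 0.2609
R_eff = 1/U_eff = 3.833 m²·K/W

3.83 m²·K/W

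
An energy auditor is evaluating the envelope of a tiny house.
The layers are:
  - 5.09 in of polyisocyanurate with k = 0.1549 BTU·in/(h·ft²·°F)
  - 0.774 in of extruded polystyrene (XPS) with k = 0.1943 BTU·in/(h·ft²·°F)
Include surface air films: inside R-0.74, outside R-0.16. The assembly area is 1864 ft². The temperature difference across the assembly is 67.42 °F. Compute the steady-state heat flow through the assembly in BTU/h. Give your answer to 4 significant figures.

3330 BTU/h

5.09/0.1549 = 32.86
0.774/0.1943 = 3.9835
R_total = 0.74 + 32.86 + 3.9835 + 0.16 = 37.743 ft²·°F·h/BTU
Q = A·ΔT/R = 1864 × 67.42 / 37.743 = 3329.6 BTU/h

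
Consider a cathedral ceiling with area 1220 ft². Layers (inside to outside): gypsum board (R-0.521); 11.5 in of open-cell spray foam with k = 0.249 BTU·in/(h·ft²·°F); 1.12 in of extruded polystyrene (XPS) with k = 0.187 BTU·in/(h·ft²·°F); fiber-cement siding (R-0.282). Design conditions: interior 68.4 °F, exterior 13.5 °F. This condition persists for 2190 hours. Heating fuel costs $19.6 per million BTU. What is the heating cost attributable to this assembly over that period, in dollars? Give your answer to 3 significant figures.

11.5/0.249 = 46.18
1.12/0.187 = 5.989
R_total = 0.521 + 46.18 + 5.989 + 0.282 = 52.98 ft²·°F·h/BTU
Q = 1220 × (68.4 − 13.5) / 52.98 = 1264 BTU/h
E = 1264 × 2190 = 2769000 BTU
Cost = 2769000/10⁶ × 19.6 = $54.27

54.3 dollars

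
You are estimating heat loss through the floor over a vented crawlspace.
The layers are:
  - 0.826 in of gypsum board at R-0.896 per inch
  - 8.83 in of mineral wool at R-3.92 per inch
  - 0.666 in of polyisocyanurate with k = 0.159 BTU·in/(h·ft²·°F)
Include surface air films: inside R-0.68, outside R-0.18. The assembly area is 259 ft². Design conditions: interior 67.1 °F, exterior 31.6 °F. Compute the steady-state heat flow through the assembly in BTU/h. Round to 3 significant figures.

0.826 × 0.896 = 0.7401
8.83 × 3.92 = 34.61
0.666/0.159 = 4.189
R_total = 0.68 + 0.7401 + 34.61 + 4.189 + 0.18 = 40.4 ft²·°F·h/BTU
Q = A·ΔT/R = 259 × (67.1 − 31.6) / 40.4 = 227.6 BTU/h

228 BTU/h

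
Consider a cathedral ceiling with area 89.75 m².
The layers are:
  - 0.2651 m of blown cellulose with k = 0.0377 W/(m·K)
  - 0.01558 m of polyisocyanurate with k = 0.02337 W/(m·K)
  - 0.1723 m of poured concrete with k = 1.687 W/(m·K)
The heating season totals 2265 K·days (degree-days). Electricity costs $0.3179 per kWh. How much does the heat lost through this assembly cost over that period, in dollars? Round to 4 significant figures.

198.8 dollars

0.2651/0.0377 = 7.0318
0.01558/0.02337 = 0.66667
0.1723/1.687 = 0.10213
R_total = 7.0318 + 0.66667 + 0.10213 = 7.8006 m²·K/W
E = A × HDD × 24 / R / 1000 = 89.75 × 2265 × 24 / 7.8006 / 1000 = 625.44 kWh
Cost = 625.44 × 0.3179 = $198.83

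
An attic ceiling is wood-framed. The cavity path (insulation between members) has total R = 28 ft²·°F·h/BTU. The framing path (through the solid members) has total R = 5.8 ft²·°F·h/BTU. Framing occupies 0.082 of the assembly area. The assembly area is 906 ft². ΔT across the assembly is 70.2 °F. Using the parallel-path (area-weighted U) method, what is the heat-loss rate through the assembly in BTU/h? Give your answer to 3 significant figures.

U_eff = 0.918/28 + 0.082/5.8 = 0.03279 + 0.01414 = 0.04692
R_eff = 1/U_eff = 21.31 ft²·°F·h/BTU
Q = 906 × 70.2 / 21.31 = 2984 BTU/h

2980 BTU/h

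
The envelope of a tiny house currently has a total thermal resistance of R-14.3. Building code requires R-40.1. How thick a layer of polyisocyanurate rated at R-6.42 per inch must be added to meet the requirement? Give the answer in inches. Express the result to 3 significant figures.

4.02 in

ΔR = 40.1 − 14.3 = 25.8 ft²·°F·h/BTU
L = ΔR / (R/in) = 25.8/6.42 = 4.019 in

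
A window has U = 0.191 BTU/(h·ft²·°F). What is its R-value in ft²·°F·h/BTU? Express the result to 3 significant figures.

5.24 ft²·°F·h/BTU

R = 1/U = 1/0.191 = 5.236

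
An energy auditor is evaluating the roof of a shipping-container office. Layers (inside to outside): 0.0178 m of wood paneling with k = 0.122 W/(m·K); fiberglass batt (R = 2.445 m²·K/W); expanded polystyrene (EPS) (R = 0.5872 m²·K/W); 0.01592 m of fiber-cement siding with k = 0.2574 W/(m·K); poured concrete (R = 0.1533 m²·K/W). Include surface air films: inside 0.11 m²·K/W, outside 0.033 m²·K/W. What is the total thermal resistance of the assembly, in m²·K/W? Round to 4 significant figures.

0.0178/0.122 = 0.1459
0.01592/0.2574 = 0.061849
R_total = 0.11 + 0.1459 + 2.445 + 0.5872 + 0.061849 + 0.1533 + 0.033 = 3.5363 m²·K/W

3.536 m²·K/W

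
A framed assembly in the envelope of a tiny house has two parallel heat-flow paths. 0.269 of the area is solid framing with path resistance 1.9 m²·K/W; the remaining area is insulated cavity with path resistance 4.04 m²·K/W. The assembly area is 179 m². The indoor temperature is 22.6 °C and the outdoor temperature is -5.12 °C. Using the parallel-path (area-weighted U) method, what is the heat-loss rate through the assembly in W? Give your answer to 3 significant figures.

1600 W

U_eff = 0.731/4.04 + 0.269/1.9 = 0.1809 + 0.1416 = 0.3225
R_eff = 1/U_eff = 3.101 m²·K/W
Q = 179 × (22.6 − (-5.12)) / 3.101 = 1600 W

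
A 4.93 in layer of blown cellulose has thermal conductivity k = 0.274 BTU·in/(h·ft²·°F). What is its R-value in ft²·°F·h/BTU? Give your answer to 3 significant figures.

R = L/k = 4.93/0.274 = 17.99 ft²·°F·h/BTU

18.0 ft²·°F·h/BTU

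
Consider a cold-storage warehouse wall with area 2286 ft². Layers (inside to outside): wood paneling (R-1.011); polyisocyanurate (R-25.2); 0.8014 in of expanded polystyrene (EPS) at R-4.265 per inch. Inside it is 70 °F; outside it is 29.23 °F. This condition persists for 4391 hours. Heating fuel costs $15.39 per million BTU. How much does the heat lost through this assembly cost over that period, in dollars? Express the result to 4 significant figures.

0.8014 × 4.265 = 3.418
R_total = 1.011 + 25.2 + 3.418 = 29.629 ft²·°F·h/BTU
Q = 2286 × (70 − 29.23) / 29.629 = 3145.6 BTU/h
E = 3145.6 × 4391 = 13812000 BTU
Cost = 13812000/10⁶ × 15.39 = $212.57

212.6 dollars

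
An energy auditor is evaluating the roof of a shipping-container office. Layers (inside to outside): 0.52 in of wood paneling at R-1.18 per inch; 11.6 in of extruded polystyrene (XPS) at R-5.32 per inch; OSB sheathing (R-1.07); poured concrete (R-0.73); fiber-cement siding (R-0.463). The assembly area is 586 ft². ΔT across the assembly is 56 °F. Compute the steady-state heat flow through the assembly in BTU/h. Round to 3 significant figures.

508 BTU/h

0.52 × 1.18 = 0.6136
11.6 × 5.32 = 61.71
R_total = 0.6136 + 61.71 + 1.07 + 0.73 + 0.463 = 64.59 ft²·°F·h/BTU
Q = A·ΔT/R = 586 × 56 / 64.59 = 508.1 BTU/h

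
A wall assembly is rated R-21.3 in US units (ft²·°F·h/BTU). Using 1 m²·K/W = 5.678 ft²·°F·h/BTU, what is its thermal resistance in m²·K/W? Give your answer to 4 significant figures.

R_SI = 21.3/5.678 = 3.7513

3.751 m²·K/W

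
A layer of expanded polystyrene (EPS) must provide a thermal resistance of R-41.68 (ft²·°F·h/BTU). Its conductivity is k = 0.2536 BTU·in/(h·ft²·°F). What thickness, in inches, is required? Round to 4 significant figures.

10.57 in

L = R × k = 41.68 × 0.2536 = 10.57 in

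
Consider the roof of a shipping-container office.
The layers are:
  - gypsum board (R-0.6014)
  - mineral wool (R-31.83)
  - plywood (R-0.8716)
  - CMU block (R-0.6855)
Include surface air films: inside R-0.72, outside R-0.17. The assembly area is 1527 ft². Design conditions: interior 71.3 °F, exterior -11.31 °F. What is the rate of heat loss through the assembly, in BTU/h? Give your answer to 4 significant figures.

3617 BTU/h

R_total = 0.72 + 0.6014 + 31.83 + 0.8716 + 0.6855 + 0.17 = 34.878 ft²·°F·h/BTU
Q = A·ΔT/R = 1527 × (71.3 − (-11.31)) / 34.878 = 3616.7 BTU/h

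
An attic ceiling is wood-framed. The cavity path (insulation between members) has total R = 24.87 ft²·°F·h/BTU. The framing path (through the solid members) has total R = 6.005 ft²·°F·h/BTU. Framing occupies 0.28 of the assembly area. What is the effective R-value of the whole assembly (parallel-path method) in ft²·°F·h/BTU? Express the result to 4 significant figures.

13.23 ft²·°F·h/BTU

U_eff = 0.72/24.87 + 0.28/6.005 = 0.028951 + 0.046628 = 0.075578
R_eff = 1/U_eff = 13.231 ft²·°F·h/BTU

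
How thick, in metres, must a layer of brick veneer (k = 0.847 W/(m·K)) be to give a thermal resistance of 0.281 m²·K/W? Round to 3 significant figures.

L = R·k = 0.281 × 0.847 = 0.238 m

0.238 m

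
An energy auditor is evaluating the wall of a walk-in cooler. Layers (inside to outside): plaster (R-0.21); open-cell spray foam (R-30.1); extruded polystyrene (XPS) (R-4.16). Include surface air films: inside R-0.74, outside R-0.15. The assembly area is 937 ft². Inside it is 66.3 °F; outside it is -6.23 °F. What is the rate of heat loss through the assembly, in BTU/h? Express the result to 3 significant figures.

1920 BTU/h

R_total = 0.74 + 0.21 + 30.1 + 4.16 + 0.15 = 35.36 ft²·°F·h/BTU
Q = A·ΔT/R = 937 × (66.3 − (-6.23)) / 35.36 = 1922 BTU/h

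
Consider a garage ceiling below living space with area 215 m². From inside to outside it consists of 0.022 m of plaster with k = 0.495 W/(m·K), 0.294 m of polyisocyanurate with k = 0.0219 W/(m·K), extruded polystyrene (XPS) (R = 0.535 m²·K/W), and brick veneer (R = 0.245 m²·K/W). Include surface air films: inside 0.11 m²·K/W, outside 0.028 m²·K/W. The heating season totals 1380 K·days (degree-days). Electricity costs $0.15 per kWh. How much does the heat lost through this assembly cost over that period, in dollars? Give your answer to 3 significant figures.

74.2 dollars

0.022/0.495 = 0.04444
0.294/0.0219 = 13.42
R_total = 0.11 + 0.04444 + 13.42 + 0.535 + 0.245 + 0.028 = 14.39 m²·K/W
E = A × HDD × 24 / R / 1000 = 215 × 1380 × 24 / 14.39 / 1000 = 494.9 kWh
Cost = 494.9 × 0.15 = $74.24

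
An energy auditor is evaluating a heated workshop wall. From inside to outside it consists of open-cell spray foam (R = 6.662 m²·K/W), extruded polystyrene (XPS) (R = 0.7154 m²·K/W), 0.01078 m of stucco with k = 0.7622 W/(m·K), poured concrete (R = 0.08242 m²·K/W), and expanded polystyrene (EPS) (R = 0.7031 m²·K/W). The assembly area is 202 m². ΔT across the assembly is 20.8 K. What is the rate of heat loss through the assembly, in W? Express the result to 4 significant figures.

0.01078/0.7622 = 0.014143
R_total = 6.662 + 0.7154 + 0.014143 + 0.08242 + 0.7031 = 8.1771 m²·K/W
Q = A·ΔT/R = 202 × 20.8 / 8.1771 = 513.83 W

513.8 W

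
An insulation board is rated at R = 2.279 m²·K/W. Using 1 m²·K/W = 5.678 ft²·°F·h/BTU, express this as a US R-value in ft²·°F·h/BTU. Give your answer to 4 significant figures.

12.94 ft²·°F·h/BTU

R_US = 2.279 × 5.678 = 12.94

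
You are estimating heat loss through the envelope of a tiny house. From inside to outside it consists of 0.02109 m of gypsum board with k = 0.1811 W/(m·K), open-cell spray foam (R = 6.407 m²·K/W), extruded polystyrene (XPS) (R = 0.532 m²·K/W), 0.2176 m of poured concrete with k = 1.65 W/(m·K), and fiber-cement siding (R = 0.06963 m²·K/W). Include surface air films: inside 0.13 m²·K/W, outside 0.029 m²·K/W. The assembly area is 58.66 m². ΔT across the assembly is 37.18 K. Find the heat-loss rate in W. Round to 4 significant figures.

294.1 W

0.02109/0.1811 = 0.11645
0.2176/1.65 = 0.13188
R_total = 0.13 + 0.11645 + 6.407 + 0.532 + 0.13188 + 0.06963 + 0.029 = 7.416 m²·K/W
Q = A·ΔT/R = 58.66 × 37.18 / 7.416 = 294.09 W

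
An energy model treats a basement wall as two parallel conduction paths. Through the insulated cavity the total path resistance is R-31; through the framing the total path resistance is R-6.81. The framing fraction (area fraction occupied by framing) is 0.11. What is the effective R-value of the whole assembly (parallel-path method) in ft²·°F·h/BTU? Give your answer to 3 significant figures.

22.3 ft²·°F·h/BTU

U_eff = 0.89/31 + 0.11/6.81 = 0.02871 + 0.01615 = 0.04486
R_eff = 1/U_eff = 22.29 ft²·°F·h/BTU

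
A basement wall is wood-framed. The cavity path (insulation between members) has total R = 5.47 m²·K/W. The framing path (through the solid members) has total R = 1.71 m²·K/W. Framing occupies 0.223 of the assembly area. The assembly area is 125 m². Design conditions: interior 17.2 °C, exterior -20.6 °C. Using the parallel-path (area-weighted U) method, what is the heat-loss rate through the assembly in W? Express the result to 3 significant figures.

1290 W

U_eff = 0.777/5.47 + 0.223/1.71 = 0.142 + 0.1304 = 0.2725
R_eff = 1/U_eff = 3.67 m²·K/W
Q = 125 × (17.2 − (-20.6)) / 3.67 = 1287 W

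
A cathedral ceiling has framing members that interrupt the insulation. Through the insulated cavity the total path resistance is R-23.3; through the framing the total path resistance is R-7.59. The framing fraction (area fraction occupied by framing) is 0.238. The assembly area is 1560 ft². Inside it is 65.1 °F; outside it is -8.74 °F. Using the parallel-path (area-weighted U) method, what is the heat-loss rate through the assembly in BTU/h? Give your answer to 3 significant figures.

U_eff = 0.762/23.3 + 0.238/7.59 = 0.0327 + 0.03136 = 0.06406
R_eff = 1/U_eff = 15.61 ft²·°F·h/BTU
Q = 1560 × (65.1 − (-8.74)) / 15.61 = 7379 BTU/h

7380 BTU/h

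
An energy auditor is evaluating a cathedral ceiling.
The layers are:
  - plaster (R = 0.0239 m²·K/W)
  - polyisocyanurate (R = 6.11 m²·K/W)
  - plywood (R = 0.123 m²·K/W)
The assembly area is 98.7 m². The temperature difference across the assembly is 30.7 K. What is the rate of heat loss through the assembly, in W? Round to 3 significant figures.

484 W

R_total = 0.0239 + 6.11 + 0.123 = 6.257 m²·K/W
Q = A·ΔT/R = 98.7 × 30.7 / 6.257 = 484.3 W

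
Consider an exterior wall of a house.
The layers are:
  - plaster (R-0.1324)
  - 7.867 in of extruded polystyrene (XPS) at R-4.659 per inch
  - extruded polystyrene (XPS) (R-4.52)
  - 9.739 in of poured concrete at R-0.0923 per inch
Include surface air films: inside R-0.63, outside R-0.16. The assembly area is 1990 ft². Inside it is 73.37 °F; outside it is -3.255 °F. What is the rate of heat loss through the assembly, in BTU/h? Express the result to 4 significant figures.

3547 BTU/h

7.867 × 4.659 = 36.652
9.739 × 0.0923 = 0.89891
R_total = 0.63 + 0.1324 + 36.652 + 4.52 + 0.89891 + 0.16 = 42.994 ft²·°F·h/BTU
Q = A·ΔT/R = 1990 × (73.37 − (-3.255)) / 42.994 = 3546.7 BTU/h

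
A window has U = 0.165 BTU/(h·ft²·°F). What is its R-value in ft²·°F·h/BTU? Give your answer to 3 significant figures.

6.06 ft²·°F·h/BTU

R = 1/U = 1/0.165 = 6.061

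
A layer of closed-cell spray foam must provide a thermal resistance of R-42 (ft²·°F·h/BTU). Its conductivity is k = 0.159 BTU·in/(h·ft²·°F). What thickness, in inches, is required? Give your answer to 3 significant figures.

L = R × k = 42 × 0.159 = 6.678 in

6.68 in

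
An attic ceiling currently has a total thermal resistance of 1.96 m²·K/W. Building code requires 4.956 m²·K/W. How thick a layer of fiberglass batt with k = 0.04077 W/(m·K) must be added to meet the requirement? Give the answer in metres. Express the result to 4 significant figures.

0.1221 m

ΔR = 4.956 − 1.96 = 2.996 m²·K/W
L = ΔR × k = 2.996 × 0.04077 = 0.12215 m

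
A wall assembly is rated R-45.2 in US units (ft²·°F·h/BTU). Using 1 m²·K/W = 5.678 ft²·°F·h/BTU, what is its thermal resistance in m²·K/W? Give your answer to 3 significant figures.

7.96 m²·K/W

R_SI = 45.2/5.678 = 7.961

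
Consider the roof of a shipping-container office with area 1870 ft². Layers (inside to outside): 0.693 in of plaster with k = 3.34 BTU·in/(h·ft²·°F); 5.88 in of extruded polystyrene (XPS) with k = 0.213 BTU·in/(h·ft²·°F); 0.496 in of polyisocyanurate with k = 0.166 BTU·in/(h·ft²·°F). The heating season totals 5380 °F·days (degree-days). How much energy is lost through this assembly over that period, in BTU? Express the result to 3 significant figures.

0.693/3.34 = 0.2075
5.88/0.213 = 27.61
0.496/0.166 = 2.988
R_total = 0.2075 + 27.61 + 2.988 = 30.8 ft²·°F·h/BTU
E = A × HDD × 24 / R = 1870 × 5380 × 24 / 30.8 = 7839000 BTU

7840000 BTU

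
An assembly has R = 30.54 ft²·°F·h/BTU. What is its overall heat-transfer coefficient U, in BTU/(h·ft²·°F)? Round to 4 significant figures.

0.03274 BTU/(h·ft²·°F)

U = 1/R = 1/30.54 = 0.032744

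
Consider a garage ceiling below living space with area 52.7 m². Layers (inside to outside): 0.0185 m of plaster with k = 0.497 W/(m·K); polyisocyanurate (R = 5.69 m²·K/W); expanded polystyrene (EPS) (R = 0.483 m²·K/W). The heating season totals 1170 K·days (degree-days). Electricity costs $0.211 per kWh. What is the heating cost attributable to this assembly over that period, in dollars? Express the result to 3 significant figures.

0.0185/0.497 = 0.03722
R_total = 0.03722 + 5.69 + 0.483 = 6.21 m²·K/W
E = A × HDD × 24 / R / 1000 = 52.7 × 1170 × 24 / 6.21 / 1000 = 238.3 kWh
Cost = 238.3 × 0.211 = $50.28

50.3 dollars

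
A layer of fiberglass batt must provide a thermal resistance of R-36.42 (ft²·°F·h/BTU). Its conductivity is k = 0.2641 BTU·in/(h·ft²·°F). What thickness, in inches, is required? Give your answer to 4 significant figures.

L = R × k = 36.42 × 0.2641 = 9.6185 in

9.619 in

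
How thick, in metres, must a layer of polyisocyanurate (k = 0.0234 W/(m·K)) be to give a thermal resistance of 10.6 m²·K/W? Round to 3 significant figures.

0.248 m

L = R·k = 10.6 × 0.0234 = 0.248 m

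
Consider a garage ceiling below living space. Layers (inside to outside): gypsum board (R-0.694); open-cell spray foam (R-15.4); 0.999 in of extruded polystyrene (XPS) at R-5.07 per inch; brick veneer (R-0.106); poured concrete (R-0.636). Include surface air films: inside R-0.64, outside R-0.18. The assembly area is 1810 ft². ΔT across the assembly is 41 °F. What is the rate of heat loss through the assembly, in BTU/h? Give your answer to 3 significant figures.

3270 BTU/h

0.999 × 5.07 = 5.065
R_total = 0.64 + 0.694 + 15.4 + 5.065 + 0.106 + 0.636 + 0.18 = 22.72 ft²·°F·h/BTU
Q = A·ΔT/R = 1810 × 41 / 22.72 = 3266 BTU/h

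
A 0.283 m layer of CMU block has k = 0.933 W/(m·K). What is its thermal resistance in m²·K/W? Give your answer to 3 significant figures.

R = L/k = 0.283/0.933 = 0.3033 m²·K/W

0.303 m²·K/W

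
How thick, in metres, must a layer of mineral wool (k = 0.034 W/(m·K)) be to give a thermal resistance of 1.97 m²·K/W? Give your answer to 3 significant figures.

0.0670 m

L = R·k = 1.97 × 0.034 = 0.06698 m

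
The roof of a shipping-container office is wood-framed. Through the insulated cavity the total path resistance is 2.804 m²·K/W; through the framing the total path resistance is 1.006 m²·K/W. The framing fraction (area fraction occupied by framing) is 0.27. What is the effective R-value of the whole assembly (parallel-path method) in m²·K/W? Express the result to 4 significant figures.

1.891 m²·K/W

U_eff = 0.73/2.804 + 0.27/1.006 = 0.26034 + 0.26839 = 0.52873
R_eff = 1/U_eff = 1.8913 m²·K/W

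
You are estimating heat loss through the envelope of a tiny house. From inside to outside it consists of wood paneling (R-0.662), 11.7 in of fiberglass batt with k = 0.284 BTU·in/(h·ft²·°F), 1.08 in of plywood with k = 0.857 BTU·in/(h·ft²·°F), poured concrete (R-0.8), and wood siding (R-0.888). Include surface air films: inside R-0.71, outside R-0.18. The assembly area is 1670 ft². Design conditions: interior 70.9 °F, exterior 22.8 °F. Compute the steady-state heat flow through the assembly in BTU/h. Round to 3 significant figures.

1760 BTU/h

11.7/0.284 = 41.2
1.08/0.857 = 1.26
R_total = 0.71 + 0.662 + 41.2 + 1.26 + 0.8 + 0.888 + 0.18 = 45.7 ft²·°F·h/BTU
Q = A·ΔT/R = 1670 × (70.9 − 22.8) / 45.7 = 1758 BTU/h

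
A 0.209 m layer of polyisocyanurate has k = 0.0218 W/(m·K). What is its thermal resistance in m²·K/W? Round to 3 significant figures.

9.59 m²·K/W

R = L/k = 0.209/0.0218 = 9.587 m²·K/W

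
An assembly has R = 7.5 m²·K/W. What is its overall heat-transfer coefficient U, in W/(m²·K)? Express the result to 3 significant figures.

0.133 W/(m²·K)

U = 1/R = 1/7.5 = 0.1333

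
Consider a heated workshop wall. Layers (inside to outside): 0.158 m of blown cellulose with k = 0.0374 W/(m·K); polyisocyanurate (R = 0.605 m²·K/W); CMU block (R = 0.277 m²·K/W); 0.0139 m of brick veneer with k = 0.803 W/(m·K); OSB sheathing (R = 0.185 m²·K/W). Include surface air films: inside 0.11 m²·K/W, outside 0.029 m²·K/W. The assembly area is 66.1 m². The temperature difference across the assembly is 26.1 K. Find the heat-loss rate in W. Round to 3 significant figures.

317 W

0.158/0.0374 = 4.225
0.0139/0.803 = 0.01731
R_total = 0.11 + 4.225 + 0.605 + 0.277 + 0.01731 + 0.185 + 0.029 = 5.448 m²·K/W
Q = A·ΔT/R = 66.1 × 26.1 / 5.448 = 316.7 W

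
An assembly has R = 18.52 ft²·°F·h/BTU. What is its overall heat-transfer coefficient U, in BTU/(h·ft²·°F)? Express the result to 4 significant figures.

0.05400 BTU/(h·ft²·°F)

U = 1/R = 1/18.52 = 0.053996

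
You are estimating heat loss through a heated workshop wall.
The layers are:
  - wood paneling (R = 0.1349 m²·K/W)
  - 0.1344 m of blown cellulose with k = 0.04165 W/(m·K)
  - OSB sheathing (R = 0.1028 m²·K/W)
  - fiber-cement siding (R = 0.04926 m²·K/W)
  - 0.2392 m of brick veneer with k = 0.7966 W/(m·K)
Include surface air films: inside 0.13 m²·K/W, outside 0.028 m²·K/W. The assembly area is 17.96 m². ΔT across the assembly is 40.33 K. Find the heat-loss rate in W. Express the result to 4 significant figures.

0.1344/0.04165 = 3.2269
0.2392/0.7966 = 0.30028
R_total = 0.13 + 0.1349 + 3.2269 + 0.1028 + 0.04926 + 0.30028 + 0.028 = 3.9721 m²·K/W
Q = A·ΔT/R = 17.96 × 40.33 / 3.9721 = 182.35 W

182.4 W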